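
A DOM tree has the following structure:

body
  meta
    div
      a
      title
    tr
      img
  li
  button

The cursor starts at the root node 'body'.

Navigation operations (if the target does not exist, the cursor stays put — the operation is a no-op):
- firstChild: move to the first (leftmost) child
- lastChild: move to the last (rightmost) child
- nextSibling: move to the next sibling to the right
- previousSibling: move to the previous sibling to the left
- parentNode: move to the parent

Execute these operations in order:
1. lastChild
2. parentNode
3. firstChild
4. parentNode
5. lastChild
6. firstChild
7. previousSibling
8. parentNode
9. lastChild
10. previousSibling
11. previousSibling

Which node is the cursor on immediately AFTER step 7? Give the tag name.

After 1 (lastChild): button
After 2 (parentNode): body
After 3 (firstChild): meta
After 4 (parentNode): body
After 5 (lastChild): button
After 6 (firstChild): button (no-op, stayed)
After 7 (previousSibling): li

Answer: li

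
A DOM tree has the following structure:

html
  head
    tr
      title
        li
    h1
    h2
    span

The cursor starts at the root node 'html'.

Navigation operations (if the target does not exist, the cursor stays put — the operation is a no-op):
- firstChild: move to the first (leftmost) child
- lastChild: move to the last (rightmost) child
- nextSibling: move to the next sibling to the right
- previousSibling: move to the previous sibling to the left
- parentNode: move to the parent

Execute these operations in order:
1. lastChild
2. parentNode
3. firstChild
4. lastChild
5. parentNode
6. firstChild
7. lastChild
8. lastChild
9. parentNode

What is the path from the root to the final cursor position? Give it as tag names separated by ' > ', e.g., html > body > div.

After 1 (lastChild): head
After 2 (parentNode): html
After 3 (firstChild): head
After 4 (lastChild): span
After 5 (parentNode): head
After 6 (firstChild): tr
After 7 (lastChild): title
After 8 (lastChild): li
After 9 (parentNode): title

Answer: html > head > tr > title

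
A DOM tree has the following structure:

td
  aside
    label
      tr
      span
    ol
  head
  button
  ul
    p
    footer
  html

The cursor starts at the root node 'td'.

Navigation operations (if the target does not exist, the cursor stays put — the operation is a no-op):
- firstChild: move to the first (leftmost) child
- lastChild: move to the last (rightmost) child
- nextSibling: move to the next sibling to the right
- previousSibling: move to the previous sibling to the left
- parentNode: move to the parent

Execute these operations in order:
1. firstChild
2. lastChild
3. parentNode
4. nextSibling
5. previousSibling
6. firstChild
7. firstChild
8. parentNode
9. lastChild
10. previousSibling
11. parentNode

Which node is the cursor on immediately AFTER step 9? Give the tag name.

After 1 (firstChild): aside
After 2 (lastChild): ol
After 3 (parentNode): aside
After 4 (nextSibling): head
After 5 (previousSibling): aside
After 6 (firstChild): label
After 7 (firstChild): tr
After 8 (parentNode): label
After 9 (lastChild): span

Answer: span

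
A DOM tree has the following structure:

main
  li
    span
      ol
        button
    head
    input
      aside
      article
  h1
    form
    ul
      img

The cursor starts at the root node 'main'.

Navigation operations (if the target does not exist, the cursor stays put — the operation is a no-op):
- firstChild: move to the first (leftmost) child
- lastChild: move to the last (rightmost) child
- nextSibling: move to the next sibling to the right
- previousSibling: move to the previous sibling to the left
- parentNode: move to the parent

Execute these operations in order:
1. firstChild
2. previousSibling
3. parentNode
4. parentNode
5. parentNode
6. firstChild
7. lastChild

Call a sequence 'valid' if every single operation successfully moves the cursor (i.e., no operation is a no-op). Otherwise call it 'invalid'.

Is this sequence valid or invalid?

After 1 (firstChild): li
After 2 (previousSibling): li (no-op, stayed)
After 3 (parentNode): main
After 4 (parentNode): main (no-op, stayed)
After 5 (parentNode): main (no-op, stayed)
After 6 (firstChild): li
After 7 (lastChild): input

Answer: invalid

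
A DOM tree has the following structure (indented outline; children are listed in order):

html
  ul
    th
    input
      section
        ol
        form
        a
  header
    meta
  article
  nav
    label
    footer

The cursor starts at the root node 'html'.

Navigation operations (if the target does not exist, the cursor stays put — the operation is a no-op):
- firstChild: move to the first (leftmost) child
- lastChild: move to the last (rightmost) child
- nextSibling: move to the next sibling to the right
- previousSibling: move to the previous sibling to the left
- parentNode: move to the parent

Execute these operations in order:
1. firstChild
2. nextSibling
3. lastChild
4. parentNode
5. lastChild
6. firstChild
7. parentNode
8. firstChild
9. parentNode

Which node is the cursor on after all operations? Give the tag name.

Answer: header

Derivation:
After 1 (firstChild): ul
After 2 (nextSibling): header
After 3 (lastChild): meta
After 4 (parentNode): header
After 5 (lastChild): meta
After 6 (firstChild): meta (no-op, stayed)
After 7 (parentNode): header
After 8 (firstChild): meta
After 9 (parentNode): header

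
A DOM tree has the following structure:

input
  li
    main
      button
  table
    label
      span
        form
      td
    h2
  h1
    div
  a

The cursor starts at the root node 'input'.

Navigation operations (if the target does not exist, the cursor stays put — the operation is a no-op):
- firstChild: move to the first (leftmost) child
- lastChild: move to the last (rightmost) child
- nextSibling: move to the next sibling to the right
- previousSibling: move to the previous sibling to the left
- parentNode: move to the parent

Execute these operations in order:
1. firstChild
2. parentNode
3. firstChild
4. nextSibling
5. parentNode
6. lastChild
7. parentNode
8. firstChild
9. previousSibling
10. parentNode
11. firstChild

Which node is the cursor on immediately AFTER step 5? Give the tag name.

Answer: input

Derivation:
After 1 (firstChild): li
After 2 (parentNode): input
After 3 (firstChild): li
After 4 (nextSibling): table
After 5 (parentNode): input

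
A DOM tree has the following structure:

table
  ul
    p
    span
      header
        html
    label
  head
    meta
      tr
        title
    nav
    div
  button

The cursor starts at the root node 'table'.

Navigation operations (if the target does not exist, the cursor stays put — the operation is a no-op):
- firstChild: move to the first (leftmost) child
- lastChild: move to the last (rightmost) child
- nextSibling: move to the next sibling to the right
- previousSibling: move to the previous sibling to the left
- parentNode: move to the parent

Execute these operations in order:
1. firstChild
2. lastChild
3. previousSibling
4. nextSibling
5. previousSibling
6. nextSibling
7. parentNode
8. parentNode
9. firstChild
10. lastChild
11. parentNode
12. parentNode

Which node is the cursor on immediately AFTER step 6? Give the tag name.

Answer: label

Derivation:
After 1 (firstChild): ul
After 2 (lastChild): label
After 3 (previousSibling): span
After 4 (nextSibling): label
After 5 (previousSibling): span
After 6 (nextSibling): label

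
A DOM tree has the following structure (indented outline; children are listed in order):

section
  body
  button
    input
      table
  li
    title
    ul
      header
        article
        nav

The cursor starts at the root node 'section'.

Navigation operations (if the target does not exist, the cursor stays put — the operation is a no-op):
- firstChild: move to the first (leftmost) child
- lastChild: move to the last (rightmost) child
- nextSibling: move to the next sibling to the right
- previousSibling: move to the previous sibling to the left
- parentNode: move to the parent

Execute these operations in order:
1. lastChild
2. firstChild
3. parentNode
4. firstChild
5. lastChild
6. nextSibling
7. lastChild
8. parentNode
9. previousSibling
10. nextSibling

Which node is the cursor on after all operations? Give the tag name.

After 1 (lastChild): li
After 2 (firstChild): title
After 3 (parentNode): li
After 4 (firstChild): title
After 5 (lastChild): title (no-op, stayed)
After 6 (nextSibling): ul
After 7 (lastChild): header
After 8 (parentNode): ul
After 9 (previousSibling): title
After 10 (nextSibling): ul

Answer: ul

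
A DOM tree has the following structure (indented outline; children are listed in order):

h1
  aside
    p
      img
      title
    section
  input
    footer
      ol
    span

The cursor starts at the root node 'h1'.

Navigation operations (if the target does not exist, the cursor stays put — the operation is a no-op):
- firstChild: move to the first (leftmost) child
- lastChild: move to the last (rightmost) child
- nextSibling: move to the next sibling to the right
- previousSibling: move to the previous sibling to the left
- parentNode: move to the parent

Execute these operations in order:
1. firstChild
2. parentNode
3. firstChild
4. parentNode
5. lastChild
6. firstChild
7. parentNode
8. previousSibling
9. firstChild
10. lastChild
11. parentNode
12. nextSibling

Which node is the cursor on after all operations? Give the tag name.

Answer: section

Derivation:
After 1 (firstChild): aside
After 2 (parentNode): h1
After 3 (firstChild): aside
After 4 (parentNode): h1
After 5 (lastChild): input
After 6 (firstChild): footer
After 7 (parentNode): input
After 8 (previousSibling): aside
After 9 (firstChild): p
After 10 (lastChild): title
After 11 (parentNode): p
After 12 (nextSibling): section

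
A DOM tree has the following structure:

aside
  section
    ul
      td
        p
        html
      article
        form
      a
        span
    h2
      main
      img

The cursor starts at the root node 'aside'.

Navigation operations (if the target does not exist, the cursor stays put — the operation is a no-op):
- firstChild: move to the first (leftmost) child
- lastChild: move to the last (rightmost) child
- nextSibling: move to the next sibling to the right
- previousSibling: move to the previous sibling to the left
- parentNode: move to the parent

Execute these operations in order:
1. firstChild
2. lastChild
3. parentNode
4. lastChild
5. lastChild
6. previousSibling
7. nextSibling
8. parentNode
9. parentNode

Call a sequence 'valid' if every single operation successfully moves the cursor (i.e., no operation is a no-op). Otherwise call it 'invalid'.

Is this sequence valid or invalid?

After 1 (firstChild): section
After 2 (lastChild): h2
After 3 (parentNode): section
After 4 (lastChild): h2
After 5 (lastChild): img
After 6 (previousSibling): main
After 7 (nextSibling): img
After 8 (parentNode): h2
After 9 (parentNode): section

Answer: valid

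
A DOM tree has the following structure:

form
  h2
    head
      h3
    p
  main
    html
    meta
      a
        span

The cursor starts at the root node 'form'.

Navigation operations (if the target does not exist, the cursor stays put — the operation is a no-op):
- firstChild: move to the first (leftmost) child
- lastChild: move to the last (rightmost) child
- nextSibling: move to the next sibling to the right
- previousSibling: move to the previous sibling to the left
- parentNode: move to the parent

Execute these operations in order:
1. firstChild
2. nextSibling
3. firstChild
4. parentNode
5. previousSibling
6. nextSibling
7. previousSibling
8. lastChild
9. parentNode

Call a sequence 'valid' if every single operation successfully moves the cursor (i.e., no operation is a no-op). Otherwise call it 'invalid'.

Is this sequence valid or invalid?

After 1 (firstChild): h2
After 2 (nextSibling): main
After 3 (firstChild): html
After 4 (parentNode): main
After 5 (previousSibling): h2
After 6 (nextSibling): main
After 7 (previousSibling): h2
After 8 (lastChild): p
After 9 (parentNode): h2

Answer: valid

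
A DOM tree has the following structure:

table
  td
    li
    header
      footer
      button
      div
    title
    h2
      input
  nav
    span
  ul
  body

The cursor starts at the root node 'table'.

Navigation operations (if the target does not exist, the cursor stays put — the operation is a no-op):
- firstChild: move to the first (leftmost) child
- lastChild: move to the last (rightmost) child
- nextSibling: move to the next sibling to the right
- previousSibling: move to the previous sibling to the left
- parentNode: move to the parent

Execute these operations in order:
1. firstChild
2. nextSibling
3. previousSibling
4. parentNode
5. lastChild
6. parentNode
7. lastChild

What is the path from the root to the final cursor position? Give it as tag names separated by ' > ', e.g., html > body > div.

After 1 (firstChild): td
After 2 (nextSibling): nav
After 3 (previousSibling): td
After 4 (parentNode): table
After 5 (lastChild): body
After 6 (parentNode): table
After 7 (lastChild): body

Answer: table > body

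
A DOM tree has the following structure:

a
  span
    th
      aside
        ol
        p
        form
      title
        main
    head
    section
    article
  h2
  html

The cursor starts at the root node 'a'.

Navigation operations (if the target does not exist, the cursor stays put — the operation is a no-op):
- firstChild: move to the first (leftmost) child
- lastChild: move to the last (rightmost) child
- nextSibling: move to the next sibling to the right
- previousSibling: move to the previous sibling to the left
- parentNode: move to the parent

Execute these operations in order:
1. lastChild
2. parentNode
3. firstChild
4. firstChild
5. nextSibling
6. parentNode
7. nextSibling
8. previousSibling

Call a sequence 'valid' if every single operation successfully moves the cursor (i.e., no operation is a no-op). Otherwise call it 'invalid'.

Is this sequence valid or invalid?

After 1 (lastChild): html
After 2 (parentNode): a
After 3 (firstChild): span
After 4 (firstChild): th
After 5 (nextSibling): head
After 6 (parentNode): span
After 7 (nextSibling): h2
After 8 (previousSibling): span

Answer: valid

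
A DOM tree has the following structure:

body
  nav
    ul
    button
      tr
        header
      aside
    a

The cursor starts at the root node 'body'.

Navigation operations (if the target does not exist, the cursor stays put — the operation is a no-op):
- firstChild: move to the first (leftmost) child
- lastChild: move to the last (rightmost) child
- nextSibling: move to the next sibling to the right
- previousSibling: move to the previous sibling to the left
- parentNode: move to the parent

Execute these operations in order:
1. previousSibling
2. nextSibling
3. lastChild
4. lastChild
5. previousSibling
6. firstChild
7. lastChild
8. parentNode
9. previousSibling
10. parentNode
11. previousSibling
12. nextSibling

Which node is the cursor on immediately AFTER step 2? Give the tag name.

Answer: body

Derivation:
After 1 (previousSibling): body (no-op, stayed)
After 2 (nextSibling): body (no-op, stayed)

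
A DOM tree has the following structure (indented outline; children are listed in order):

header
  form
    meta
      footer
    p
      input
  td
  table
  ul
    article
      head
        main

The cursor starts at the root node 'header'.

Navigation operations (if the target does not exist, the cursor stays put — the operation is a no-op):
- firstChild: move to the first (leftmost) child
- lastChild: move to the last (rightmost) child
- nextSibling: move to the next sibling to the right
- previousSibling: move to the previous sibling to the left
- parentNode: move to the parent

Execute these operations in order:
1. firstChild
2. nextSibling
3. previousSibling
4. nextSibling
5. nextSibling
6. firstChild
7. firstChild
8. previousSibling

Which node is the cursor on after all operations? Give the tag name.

Answer: td

Derivation:
After 1 (firstChild): form
After 2 (nextSibling): td
After 3 (previousSibling): form
After 4 (nextSibling): td
After 5 (nextSibling): table
After 6 (firstChild): table (no-op, stayed)
After 7 (firstChild): table (no-op, stayed)
After 8 (previousSibling): td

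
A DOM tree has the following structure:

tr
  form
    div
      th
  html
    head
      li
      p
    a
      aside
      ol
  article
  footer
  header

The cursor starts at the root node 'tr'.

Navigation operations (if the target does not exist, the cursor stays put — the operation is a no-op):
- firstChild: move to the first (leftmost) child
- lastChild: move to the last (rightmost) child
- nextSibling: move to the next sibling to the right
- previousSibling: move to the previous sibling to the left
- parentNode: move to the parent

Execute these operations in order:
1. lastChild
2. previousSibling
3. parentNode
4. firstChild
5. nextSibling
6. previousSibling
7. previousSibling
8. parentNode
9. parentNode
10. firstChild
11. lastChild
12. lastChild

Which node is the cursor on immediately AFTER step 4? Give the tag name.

After 1 (lastChild): header
After 2 (previousSibling): footer
After 3 (parentNode): tr
After 4 (firstChild): form

Answer: form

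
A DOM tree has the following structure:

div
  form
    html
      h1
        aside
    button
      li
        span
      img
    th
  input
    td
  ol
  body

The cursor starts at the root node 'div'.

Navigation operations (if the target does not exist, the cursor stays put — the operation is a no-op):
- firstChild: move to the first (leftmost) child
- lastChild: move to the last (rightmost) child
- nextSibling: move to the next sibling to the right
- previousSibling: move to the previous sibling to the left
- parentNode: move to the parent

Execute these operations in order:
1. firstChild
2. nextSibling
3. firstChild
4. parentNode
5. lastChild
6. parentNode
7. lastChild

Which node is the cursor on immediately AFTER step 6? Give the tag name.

Answer: input

Derivation:
After 1 (firstChild): form
After 2 (nextSibling): input
After 3 (firstChild): td
After 4 (parentNode): input
After 5 (lastChild): td
After 6 (parentNode): input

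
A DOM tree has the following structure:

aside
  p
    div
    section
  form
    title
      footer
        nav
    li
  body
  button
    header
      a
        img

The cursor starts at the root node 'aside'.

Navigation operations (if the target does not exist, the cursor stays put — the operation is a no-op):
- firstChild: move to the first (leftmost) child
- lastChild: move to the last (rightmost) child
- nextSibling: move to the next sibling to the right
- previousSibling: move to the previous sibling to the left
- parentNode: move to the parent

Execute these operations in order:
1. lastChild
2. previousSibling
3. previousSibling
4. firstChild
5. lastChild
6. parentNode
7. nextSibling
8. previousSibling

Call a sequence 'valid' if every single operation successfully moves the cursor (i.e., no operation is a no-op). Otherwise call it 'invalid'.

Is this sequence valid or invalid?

After 1 (lastChild): button
After 2 (previousSibling): body
After 3 (previousSibling): form
After 4 (firstChild): title
After 5 (lastChild): footer
After 6 (parentNode): title
After 7 (nextSibling): li
After 8 (previousSibling): title

Answer: valid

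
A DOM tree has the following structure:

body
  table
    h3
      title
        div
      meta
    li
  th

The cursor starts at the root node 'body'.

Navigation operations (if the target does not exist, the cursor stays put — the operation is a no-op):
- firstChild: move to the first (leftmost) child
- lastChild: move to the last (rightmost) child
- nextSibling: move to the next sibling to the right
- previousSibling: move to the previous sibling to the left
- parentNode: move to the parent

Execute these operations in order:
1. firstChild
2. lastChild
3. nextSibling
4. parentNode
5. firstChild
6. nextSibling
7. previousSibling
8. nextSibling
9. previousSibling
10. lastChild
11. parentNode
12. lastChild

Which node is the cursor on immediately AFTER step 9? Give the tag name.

Answer: h3

Derivation:
After 1 (firstChild): table
After 2 (lastChild): li
After 3 (nextSibling): li (no-op, stayed)
After 4 (parentNode): table
After 5 (firstChild): h3
After 6 (nextSibling): li
After 7 (previousSibling): h3
After 8 (nextSibling): li
After 9 (previousSibling): h3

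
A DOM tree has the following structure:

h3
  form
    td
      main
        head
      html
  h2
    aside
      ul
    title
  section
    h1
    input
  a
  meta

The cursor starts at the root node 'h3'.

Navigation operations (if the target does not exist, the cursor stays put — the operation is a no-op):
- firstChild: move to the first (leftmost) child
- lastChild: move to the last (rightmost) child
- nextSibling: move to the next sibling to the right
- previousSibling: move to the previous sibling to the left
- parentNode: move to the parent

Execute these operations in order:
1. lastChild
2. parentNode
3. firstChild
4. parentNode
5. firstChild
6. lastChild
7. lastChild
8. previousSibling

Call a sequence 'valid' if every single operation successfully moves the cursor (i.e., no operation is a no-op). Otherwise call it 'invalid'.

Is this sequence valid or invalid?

Answer: valid

Derivation:
After 1 (lastChild): meta
After 2 (parentNode): h3
After 3 (firstChild): form
After 4 (parentNode): h3
After 5 (firstChild): form
After 6 (lastChild): td
After 7 (lastChild): html
After 8 (previousSibling): main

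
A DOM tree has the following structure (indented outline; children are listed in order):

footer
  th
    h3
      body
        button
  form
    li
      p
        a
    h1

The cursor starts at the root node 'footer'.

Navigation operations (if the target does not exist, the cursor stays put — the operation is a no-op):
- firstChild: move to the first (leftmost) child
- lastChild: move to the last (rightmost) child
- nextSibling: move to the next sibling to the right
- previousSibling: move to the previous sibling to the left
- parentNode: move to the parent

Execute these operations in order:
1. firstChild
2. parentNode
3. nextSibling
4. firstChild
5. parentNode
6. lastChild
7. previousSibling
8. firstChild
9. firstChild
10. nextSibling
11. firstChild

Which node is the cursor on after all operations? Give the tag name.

Answer: button

Derivation:
After 1 (firstChild): th
After 2 (parentNode): footer
After 3 (nextSibling): footer (no-op, stayed)
After 4 (firstChild): th
After 5 (parentNode): footer
After 6 (lastChild): form
After 7 (previousSibling): th
After 8 (firstChild): h3
After 9 (firstChild): body
After 10 (nextSibling): body (no-op, stayed)
After 11 (firstChild): button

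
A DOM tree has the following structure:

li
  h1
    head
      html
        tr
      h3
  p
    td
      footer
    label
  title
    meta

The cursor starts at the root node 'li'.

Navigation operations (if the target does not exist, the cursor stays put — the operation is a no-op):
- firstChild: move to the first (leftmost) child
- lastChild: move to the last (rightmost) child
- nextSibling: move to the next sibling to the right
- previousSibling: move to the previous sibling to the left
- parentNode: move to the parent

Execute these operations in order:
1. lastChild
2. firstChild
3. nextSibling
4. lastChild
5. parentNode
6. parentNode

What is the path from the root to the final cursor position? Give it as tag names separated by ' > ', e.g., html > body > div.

Answer: li

Derivation:
After 1 (lastChild): title
After 2 (firstChild): meta
After 3 (nextSibling): meta (no-op, stayed)
After 4 (lastChild): meta (no-op, stayed)
After 5 (parentNode): title
After 6 (parentNode): li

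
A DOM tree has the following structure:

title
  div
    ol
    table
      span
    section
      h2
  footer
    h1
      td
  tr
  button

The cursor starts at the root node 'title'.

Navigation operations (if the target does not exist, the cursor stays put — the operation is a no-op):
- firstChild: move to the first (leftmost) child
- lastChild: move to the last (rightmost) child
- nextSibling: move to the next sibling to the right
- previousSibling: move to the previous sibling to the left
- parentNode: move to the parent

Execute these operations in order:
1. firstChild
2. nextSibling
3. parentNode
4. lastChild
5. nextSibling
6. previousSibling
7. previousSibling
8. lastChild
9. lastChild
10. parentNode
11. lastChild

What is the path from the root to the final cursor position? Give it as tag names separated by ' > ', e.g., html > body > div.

After 1 (firstChild): div
After 2 (nextSibling): footer
After 3 (parentNode): title
After 4 (lastChild): button
After 5 (nextSibling): button (no-op, stayed)
After 6 (previousSibling): tr
After 7 (previousSibling): footer
After 8 (lastChild): h1
After 9 (lastChild): td
After 10 (parentNode): h1
After 11 (lastChild): td

Answer: title > footer > h1 > td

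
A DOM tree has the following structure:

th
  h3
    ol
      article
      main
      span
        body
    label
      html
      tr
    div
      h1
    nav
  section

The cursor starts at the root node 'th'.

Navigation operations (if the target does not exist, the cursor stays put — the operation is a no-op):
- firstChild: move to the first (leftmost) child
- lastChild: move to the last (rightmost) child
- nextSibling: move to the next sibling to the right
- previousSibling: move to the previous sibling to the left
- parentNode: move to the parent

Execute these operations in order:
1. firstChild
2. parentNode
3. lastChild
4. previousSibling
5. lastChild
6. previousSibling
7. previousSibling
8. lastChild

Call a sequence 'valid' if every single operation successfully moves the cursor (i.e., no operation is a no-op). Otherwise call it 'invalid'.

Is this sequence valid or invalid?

After 1 (firstChild): h3
After 2 (parentNode): th
After 3 (lastChild): section
After 4 (previousSibling): h3
After 5 (lastChild): nav
After 6 (previousSibling): div
After 7 (previousSibling): label
After 8 (lastChild): tr

Answer: valid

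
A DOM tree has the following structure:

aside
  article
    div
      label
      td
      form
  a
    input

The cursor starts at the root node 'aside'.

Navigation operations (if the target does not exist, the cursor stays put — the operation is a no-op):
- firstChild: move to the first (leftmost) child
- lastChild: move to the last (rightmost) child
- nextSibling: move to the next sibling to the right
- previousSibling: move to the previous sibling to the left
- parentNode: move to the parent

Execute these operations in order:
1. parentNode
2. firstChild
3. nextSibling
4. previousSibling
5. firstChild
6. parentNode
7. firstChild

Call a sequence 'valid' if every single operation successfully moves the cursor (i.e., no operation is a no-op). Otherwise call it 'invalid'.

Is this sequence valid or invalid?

Answer: invalid

Derivation:
After 1 (parentNode): aside (no-op, stayed)
After 2 (firstChild): article
After 3 (nextSibling): a
After 4 (previousSibling): article
After 5 (firstChild): div
After 6 (parentNode): article
After 7 (firstChild): div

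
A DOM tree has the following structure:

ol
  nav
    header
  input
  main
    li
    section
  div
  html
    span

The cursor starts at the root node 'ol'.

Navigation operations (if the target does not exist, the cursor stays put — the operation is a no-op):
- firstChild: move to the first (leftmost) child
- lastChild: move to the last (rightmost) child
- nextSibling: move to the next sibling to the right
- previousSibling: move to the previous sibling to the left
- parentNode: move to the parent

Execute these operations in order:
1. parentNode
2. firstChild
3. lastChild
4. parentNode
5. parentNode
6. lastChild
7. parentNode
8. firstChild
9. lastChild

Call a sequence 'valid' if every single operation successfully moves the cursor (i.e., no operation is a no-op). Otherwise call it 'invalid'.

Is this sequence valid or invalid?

Answer: invalid

Derivation:
After 1 (parentNode): ol (no-op, stayed)
After 2 (firstChild): nav
After 3 (lastChild): header
After 4 (parentNode): nav
After 5 (parentNode): ol
After 6 (lastChild): html
After 7 (parentNode): ol
After 8 (firstChild): nav
After 9 (lastChild): header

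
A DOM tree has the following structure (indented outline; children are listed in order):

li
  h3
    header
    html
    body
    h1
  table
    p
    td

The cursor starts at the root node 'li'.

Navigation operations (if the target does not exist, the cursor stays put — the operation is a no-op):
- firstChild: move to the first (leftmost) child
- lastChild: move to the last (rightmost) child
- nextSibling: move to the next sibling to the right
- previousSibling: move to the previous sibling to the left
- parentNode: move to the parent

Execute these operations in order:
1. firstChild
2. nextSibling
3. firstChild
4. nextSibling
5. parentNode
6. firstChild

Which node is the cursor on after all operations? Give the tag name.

After 1 (firstChild): h3
After 2 (nextSibling): table
After 3 (firstChild): p
After 4 (nextSibling): td
After 5 (parentNode): table
After 6 (firstChild): p

Answer: p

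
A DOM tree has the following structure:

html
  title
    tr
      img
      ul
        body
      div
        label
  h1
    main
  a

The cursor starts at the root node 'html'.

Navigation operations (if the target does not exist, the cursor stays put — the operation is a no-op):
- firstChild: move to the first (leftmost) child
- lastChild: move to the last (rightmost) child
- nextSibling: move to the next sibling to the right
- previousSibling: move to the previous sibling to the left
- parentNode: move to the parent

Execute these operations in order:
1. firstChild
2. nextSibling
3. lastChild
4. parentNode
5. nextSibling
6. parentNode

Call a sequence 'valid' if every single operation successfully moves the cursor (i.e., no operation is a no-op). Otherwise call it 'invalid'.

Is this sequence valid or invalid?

Answer: valid

Derivation:
After 1 (firstChild): title
After 2 (nextSibling): h1
After 3 (lastChild): main
After 4 (parentNode): h1
After 5 (nextSibling): a
After 6 (parentNode): html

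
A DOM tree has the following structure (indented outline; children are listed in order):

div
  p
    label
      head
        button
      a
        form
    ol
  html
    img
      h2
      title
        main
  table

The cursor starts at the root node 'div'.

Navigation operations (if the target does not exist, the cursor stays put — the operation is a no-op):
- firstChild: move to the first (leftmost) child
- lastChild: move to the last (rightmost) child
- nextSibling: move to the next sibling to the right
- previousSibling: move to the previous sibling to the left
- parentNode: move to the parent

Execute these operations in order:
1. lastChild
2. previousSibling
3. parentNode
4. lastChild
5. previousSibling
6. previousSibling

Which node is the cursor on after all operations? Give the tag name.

Answer: p

Derivation:
After 1 (lastChild): table
After 2 (previousSibling): html
After 3 (parentNode): div
After 4 (lastChild): table
After 5 (previousSibling): html
After 6 (previousSibling): p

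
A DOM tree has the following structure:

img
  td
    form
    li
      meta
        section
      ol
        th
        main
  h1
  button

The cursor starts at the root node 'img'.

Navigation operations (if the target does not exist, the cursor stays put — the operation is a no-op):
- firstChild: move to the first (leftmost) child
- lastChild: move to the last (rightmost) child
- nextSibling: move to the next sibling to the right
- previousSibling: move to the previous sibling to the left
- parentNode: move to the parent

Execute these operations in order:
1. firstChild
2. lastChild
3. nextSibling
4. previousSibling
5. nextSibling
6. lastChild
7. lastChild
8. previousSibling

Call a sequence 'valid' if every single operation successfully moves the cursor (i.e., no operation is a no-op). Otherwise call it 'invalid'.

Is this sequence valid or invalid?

After 1 (firstChild): td
After 2 (lastChild): li
After 3 (nextSibling): li (no-op, stayed)
After 4 (previousSibling): form
After 5 (nextSibling): li
After 6 (lastChild): ol
After 7 (lastChild): main
After 8 (previousSibling): th

Answer: invalid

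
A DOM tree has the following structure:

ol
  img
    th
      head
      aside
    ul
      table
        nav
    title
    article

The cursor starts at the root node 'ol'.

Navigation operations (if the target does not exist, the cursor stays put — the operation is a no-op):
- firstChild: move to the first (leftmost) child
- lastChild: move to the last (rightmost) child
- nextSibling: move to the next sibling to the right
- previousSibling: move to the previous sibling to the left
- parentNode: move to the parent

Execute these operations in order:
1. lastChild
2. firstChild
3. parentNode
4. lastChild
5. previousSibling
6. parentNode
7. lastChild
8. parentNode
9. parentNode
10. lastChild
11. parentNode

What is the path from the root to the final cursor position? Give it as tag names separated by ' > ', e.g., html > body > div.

Answer: ol

Derivation:
After 1 (lastChild): img
After 2 (firstChild): th
After 3 (parentNode): img
After 4 (lastChild): article
After 5 (previousSibling): title
After 6 (parentNode): img
After 7 (lastChild): article
After 8 (parentNode): img
After 9 (parentNode): ol
After 10 (lastChild): img
After 11 (parentNode): ol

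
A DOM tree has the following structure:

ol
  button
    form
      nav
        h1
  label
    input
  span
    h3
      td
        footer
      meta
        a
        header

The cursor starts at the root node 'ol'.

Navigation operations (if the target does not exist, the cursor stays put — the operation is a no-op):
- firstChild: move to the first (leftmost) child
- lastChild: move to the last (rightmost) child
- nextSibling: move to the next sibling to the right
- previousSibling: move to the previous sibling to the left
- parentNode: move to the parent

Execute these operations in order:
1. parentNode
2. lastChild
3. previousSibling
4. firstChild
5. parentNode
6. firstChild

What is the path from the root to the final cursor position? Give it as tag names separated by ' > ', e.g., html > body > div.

Answer: ol > label > input

Derivation:
After 1 (parentNode): ol (no-op, stayed)
After 2 (lastChild): span
After 3 (previousSibling): label
After 4 (firstChild): input
After 5 (parentNode): label
After 6 (firstChild): input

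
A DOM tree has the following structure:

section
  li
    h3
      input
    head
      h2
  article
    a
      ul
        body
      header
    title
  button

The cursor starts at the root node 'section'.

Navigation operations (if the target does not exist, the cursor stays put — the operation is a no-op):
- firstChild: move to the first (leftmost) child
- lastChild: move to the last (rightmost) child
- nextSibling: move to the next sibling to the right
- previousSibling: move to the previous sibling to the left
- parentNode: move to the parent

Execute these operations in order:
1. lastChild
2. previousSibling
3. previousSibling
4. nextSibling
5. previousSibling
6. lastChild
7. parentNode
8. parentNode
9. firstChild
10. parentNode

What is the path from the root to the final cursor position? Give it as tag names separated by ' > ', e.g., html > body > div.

Answer: section

Derivation:
After 1 (lastChild): button
After 2 (previousSibling): article
After 3 (previousSibling): li
After 4 (nextSibling): article
After 5 (previousSibling): li
After 6 (lastChild): head
After 7 (parentNode): li
After 8 (parentNode): section
After 9 (firstChild): li
After 10 (parentNode): section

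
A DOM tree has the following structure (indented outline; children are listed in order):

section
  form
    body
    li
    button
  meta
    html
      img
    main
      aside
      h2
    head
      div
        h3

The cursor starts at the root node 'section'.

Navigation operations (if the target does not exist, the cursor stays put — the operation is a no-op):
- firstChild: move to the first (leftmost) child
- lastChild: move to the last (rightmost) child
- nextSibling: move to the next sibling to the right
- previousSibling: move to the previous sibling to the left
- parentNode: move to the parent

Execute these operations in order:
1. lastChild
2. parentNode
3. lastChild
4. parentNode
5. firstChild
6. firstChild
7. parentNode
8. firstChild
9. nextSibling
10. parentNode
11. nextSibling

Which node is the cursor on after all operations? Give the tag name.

After 1 (lastChild): meta
After 2 (parentNode): section
After 3 (lastChild): meta
After 4 (parentNode): section
After 5 (firstChild): form
After 6 (firstChild): body
After 7 (parentNode): form
After 8 (firstChild): body
After 9 (nextSibling): li
After 10 (parentNode): form
After 11 (nextSibling): meta

Answer: meta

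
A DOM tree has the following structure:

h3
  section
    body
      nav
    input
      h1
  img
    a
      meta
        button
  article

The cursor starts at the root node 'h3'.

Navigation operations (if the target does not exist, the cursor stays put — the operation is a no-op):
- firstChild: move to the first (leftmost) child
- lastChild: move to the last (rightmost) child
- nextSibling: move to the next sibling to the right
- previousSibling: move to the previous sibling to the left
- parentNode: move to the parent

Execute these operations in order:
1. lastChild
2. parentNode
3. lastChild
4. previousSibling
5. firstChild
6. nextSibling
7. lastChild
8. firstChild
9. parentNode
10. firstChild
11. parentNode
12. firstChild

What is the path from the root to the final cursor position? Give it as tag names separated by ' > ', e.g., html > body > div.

After 1 (lastChild): article
After 2 (parentNode): h3
After 3 (lastChild): article
After 4 (previousSibling): img
After 5 (firstChild): a
After 6 (nextSibling): a (no-op, stayed)
After 7 (lastChild): meta
After 8 (firstChild): button
After 9 (parentNode): meta
After 10 (firstChild): button
After 11 (parentNode): meta
After 12 (firstChild): button

Answer: h3 > img > a > meta > button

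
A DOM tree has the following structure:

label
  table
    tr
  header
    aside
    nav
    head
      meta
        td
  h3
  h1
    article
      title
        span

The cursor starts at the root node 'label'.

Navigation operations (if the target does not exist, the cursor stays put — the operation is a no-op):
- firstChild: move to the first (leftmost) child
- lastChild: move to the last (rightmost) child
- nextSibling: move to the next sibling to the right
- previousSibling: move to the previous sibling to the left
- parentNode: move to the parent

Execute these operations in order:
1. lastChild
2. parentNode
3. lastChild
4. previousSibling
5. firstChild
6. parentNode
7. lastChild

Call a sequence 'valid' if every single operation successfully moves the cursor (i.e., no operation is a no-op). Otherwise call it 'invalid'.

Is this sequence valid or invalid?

Answer: invalid

Derivation:
After 1 (lastChild): h1
After 2 (parentNode): label
After 3 (lastChild): h1
After 4 (previousSibling): h3
After 5 (firstChild): h3 (no-op, stayed)
After 6 (parentNode): label
After 7 (lastChild): h1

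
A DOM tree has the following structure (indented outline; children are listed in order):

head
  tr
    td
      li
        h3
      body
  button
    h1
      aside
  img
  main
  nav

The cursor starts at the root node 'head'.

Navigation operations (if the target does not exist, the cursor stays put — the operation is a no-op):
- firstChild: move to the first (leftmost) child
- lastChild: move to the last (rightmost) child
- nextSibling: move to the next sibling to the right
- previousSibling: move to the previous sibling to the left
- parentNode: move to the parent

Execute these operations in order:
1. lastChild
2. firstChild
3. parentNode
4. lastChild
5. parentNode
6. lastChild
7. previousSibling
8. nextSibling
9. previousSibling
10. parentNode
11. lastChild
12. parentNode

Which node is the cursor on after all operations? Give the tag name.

After 1 (lastChild): nav
After 2 (firstChild): nav (no-op, stayed)
After 3 (parentNode): head
After 4 (lastChild): nav
After 5 (parentNode): head
After 6 (lastChild): nav
After 7 (previousSibling): main
After 8 (nextSibling): nav
After 9 (previousSibling): main
After 10 (parentNode): head
After 11 (lastChild): nav
After 12 (parentNode): head

Answer: head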